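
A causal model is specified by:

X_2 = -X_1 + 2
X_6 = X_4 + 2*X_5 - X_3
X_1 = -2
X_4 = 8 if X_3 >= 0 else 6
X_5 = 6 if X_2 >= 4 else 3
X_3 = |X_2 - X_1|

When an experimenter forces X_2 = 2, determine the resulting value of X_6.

Under do(X_2=2), the mechanism X_2 = -X_1 + 2 is discarded; X_2 is fixed at 2.
X_3 = |X_2 - X_1|  [with X_2=2, X_1=-2]  = 4
X_4 = 8 if X_3 >= 0 else 6  [with X_3=4]  = 8
X_5 = 6 if X_2 >= 4 else 3  [with X_2=2]  = 3
X_6 = X_4 + 2*X_5 - X_3  [with X_4=8, X_5=3, X_3=4]  = 10

10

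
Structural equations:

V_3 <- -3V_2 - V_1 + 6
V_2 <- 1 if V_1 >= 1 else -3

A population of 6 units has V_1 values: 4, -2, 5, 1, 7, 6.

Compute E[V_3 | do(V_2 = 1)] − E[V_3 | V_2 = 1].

1.1

Every unit gets V_2=1 under the intervention. V_3 values become -1, 5, -2, 2, -4, -3; E[V_3|do(V_2=1)] = -0.5.
Conditioning on V_2=1 selects the 5 unit(s) with V_1 ∈ {4, 5, 1, 7, 6}. Their V_3 values: -1, -2, 2, -4, -3. Mean = -1.6.
Difference = -0.5 − (-1.6) = 1.1.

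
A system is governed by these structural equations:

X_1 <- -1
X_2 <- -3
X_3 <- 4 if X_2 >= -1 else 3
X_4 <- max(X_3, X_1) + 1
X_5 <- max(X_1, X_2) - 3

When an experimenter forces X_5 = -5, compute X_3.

3

do(X_5=-5) replaces the equation X_5 <- max(X_1, X_2) - 3 with the constant X_5 = -5.
X_3 is not downstream of the intervention, so its value is determined by the original equations.
X_3 = 4 if X_2 >= -1 else 3  [with X_2=-3]  = 3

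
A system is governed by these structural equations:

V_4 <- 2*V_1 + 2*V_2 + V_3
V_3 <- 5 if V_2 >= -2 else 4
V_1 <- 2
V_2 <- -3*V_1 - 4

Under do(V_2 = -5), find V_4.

-2

Under do(V_2=-5), the mechanism V_2 <- -3*V_1 - 4 is discarded; V_2 is fixed at -5.
V_3 = 5 if V_2 >= -2 else 4  [with V_2=-5]  = 4
V_4 = 2*V_1 + 2*V_2 + V_3  [with V_1=2, V_2=-5, V_3=4]  = -2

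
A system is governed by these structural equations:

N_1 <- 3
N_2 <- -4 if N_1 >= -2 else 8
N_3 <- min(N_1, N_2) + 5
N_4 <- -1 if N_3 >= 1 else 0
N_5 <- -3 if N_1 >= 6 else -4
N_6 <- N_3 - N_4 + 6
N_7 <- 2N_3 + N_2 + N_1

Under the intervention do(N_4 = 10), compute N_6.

-3

Under do(N_4=10), the mechanism N_4 <- -1 if N_3 >= 1 else 0 is discarded; N_4 is fixed at 10.
N_2 = -4 if N_1 >= -2 else 8  [with N_1=3]  = -4
N_3 = min(N_1, N_2) + 5  [with N_1=3, N_2=-4]  = 1
N_6 = N_3 - N_4 + 6  [with N_3=1, N_4=10]  = -3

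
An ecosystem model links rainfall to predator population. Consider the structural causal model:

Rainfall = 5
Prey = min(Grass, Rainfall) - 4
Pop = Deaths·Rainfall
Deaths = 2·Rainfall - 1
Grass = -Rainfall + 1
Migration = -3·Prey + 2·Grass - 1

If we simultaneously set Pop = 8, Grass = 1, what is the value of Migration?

10

The joint intervention fixes Pop = 8, Grass = 1, removing each variable's own equation.
Prey = min(Grass, Rainfall) - 4  [with Grass=1, Rainfall=5]  = -3
Migration = -3·Prey + 2·Grass - 1  [with Prey=-3, Grass=1]  = 10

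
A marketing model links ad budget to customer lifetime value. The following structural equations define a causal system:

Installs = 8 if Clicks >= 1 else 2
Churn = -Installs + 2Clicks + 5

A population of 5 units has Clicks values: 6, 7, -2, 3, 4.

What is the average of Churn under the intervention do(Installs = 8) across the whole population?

4.2

do(Installs=8) breaks Installs's dependence on Clicks. With Installs=8 fixed, Churn across the units is 9, 11, -7, 3, 5, mean 4.2.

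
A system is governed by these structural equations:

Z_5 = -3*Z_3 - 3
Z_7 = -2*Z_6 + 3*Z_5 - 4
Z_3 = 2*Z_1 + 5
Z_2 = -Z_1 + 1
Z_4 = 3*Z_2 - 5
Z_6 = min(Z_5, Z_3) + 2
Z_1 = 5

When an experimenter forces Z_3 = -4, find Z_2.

-4

Under do(Z_3=-4), the mechanism Z_3 = 2*Z_1 + 5 is discarded; Z_3 is fixed at -4.
Since Z_2 is not a descendant of the intervened variable, it is unaffected.
Z_2 = -Z_1 + 1  [with Z_1=5]  = -4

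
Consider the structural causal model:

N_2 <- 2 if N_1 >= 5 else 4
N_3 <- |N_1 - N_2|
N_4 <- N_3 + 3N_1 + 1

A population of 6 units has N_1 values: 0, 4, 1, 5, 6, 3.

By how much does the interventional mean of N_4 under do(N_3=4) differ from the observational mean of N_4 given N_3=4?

do(N_3=4) breaks N_3's dependence on N_1. With N_3=4 fixed, N_4 across the units is 5, 17, 8, 20, 23, 14, mean 14.5.
Observing N_3=4 restricts to units where N_3's equation naturally yields 4: N_1 ∈ {0, 6}. In that subpopulation N_4 = 5, 23, mean 14.
Difference = 14.5 − 14 = 0.5.

0.5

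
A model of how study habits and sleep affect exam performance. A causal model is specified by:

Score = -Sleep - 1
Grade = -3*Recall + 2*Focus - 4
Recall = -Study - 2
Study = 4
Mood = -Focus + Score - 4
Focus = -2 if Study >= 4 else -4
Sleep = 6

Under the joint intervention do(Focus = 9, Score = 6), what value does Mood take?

-7

Setting Focus = 9, Score = 6 by intervention discards those variables' equations.
Mood = -Focus + Score - 4  [with Focus=9, Score=6]  = -7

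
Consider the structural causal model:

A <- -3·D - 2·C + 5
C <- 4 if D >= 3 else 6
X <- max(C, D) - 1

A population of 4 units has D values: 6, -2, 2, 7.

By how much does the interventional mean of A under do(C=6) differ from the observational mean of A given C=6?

Under do(C=6), C's equation is replaced by C=6 for every unit. Per-unit A: -25, -1, -13, -28. Mean = -16.75.
E[A|C=6] averages over only the 2 units with C=6 (D = -2, 2): A = -1, -13, mean -7.
Difference = -16.75 − (-7) = -9.75.

-9.75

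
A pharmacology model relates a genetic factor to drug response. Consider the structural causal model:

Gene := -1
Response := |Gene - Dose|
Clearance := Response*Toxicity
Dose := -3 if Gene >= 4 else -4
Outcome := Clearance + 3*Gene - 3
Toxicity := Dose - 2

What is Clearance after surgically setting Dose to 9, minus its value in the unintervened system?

88

do(Dose=9) replaces the equation Dose := -3 if Gene >= 4 else -4 with the constant Dose = 9.
Response = |Gene - Dose|  [with Gene=-1, Dose=9]  = 10
Toxicity = Dose - 2  [with Dose=9]  = 7
Clearance = Response*Toxicity  [with Response=10, Toxicity=7]  = 70
Without intervention: Dose = -3 if Gene >= 4 else -4  [with Gene=-1]  = -4; Response = |Gene - Dose|  [with Gene=-1, Dose=-4]  = 3; Toxicity = Dose - 2  [with Dose=-4]  = -6; Clearance = Response*Toxicity  [with Response=3, Toxicity=-6]  = -18.
Change = 70 − (-18) = 88.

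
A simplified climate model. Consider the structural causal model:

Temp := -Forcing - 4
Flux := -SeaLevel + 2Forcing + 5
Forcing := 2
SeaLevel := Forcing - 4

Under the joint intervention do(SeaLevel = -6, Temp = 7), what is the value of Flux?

The joint intervention fixes SeaLevel = -6, Temp = 7, removing each variable's own equation.
Flux = -SeaLevel + 2Forcing + 5  [with SeaLevel=-6, Forcing=2]  = 15

15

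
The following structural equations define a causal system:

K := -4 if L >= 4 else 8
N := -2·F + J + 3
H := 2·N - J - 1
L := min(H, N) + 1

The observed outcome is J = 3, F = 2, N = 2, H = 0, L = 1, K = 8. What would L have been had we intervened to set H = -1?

0

Intervening sets H = -1 and removes its equation (H := 2·N - J - 1).
N = -2·F + J + 3  [with F=2, J=3]  = 2
L = min(H, N) + 1  [with H=-1, N=2]  = 0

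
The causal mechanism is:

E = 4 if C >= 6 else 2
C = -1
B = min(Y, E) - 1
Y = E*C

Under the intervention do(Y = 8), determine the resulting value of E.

2

Under do(Y=8), the mechanism Y = E*C is discarded; Y is fixed at 8.
Since E is not a descendant of the intervened variable, it is unaffected.
E = 4 if C >= 6 else 2  [with C=-1]  = 2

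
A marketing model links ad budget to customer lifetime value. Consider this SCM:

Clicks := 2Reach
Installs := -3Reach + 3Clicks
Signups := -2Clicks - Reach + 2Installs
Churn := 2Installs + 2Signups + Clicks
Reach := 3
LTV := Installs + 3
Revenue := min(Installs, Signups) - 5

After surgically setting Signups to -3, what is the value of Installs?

Under do(Signups=-3), the mechanism Signups := -2Clicks - Reach + 2Installs is discarded; Signups is fixed at -3.
Since Installs is not a descendant of the intervened variable, it is unaffected.
Clicks = 2Reach  [with Reach=3]  = 6
Installs = -3Reach + 3Clicks  [with Reach=3, Clicks=6]  = 9

9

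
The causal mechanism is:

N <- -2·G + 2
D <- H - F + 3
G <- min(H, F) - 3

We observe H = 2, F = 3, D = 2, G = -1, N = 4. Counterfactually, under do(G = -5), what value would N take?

Intervening sets G = -5 and removes its equation (G <- min(H, F) - 3).
N = -2·G + 2  [with G=-5]  = 12

12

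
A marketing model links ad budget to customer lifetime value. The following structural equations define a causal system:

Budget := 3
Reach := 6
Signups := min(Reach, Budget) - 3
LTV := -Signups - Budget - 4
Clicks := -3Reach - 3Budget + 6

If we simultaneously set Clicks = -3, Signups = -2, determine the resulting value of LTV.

-5

Setting Clicks = -3, Signups = -2 by intervention discards those variables' equations.
LTV = -Signups - Budget - 4  [with Signups=-2, Budget=3]  = -5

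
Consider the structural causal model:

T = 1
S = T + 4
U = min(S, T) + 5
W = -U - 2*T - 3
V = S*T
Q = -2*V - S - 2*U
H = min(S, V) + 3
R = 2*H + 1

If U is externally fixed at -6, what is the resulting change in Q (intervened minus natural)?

The intervention breaks the incoming arrows to U: U = min(S, T) + 5 no longer applies, and U = -6.
S = T + 4  [with T=1]  = 5
V = S*T  [with S=5, T=1]  = 5
Q = -2*V - S - 2*U  [with V=5, S=5, U=-6]  = -3
Without intervention: S = T + 4  [with T=1]  = 5; U = min(S, T) + 5  [with S=5, T=1]  = 6; V = S*T  [with S=5, T=1]  = 5; Q = -2*V - S - 2*U  [with V=5, S=5, U=6]  = -27.
Change = -3 − (-27) = 24.

24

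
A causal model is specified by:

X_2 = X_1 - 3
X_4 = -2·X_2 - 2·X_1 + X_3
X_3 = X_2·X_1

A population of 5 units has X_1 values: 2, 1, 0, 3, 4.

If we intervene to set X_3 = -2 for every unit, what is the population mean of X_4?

-4

Under do(X_3=-2), X_3's equation is replaced by X_3=-2 for every unit. Per-unit X_4: -4, 0, 4, -8, -12. Mean = -4.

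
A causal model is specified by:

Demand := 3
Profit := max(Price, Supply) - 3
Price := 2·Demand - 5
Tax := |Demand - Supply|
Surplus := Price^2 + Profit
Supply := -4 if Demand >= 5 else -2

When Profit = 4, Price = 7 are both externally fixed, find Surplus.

The joint intervention fixes Profit = 4, Price = 7, removing each variable's own equation.
Surplus = Price^2 + Profit  [with Price=7, Profit=4]  = 53

53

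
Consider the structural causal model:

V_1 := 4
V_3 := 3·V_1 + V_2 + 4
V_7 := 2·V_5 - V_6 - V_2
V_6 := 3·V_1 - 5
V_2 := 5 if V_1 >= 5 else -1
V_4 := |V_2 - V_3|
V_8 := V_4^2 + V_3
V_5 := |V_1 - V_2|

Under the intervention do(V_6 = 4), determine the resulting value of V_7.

Intervening sets V_6 = 4 and removes its equation (V_6 := 3·V_1 - 5).
V_2 = 5 if V_1 >= 5 else -1  [with V_1=4]  = -1
V_5 = |V_1 - V_2|  [with V_1=4, V_2=-1]  = 5
V_7 = 2·V_5 - V_6 - V_2  [with V_5=5, V_6=4, V_2=-1]  = 7

7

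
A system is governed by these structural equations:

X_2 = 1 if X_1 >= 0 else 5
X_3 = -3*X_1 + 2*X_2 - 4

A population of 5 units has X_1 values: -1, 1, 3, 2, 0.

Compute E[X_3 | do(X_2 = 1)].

-5

Every unit gets X_2=1 under the intervention. X_3 values become 1, -5, -11, -8, -2; E[X_3|do(X_2=1)] = -5.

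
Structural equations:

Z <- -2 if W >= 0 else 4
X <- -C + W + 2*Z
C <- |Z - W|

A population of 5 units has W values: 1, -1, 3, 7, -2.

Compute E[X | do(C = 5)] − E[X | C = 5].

-0.6

do(C=5) breaks C's dependence on W. With C=5 fixed, X across the units is -8, 2, -6, -2, 1, mean -2.6.
Conditioning on C=5 selects the 2 unit(s) with W ∈ {-1, 3}. Their X values: 2, -6. Mean = -2.
Difference = -2.6 − (-2) = -0.6.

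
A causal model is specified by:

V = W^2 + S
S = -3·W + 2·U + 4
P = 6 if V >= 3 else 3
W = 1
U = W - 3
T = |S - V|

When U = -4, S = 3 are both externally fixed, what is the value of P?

Under do(U = -4, S = 3), each intervened variable's structural equation is replaced by its fixed value.
V = W^2 + S  [with W=1, S=3]  = 4
P = 6 if V >= 3 else 3  [with V=4]  = 6

6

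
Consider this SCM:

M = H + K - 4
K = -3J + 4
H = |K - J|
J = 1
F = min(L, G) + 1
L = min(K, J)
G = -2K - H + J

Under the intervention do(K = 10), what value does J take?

1

Under do(K=10), the mechanism K = -3J + 4 is discarded; K is fixed at 10.
J is not downstream of the intervention, so its value is determined by the original equations.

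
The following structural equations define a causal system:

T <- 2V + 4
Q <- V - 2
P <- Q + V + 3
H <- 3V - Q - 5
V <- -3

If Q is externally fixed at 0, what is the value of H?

-14

Under do(Q=0), the mechanism Q <- V - 2 is discarded; Q is fixed at 0.
H = 3V - Q - 5  [with V=-3, Q=0]  = -14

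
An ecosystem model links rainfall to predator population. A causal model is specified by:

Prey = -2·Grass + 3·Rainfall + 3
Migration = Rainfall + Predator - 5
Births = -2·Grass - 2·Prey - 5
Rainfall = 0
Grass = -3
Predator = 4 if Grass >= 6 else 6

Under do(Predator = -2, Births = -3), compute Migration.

The joint intervention fixes Predator = -2, Births = -3, removing each variable's own equation.
Migration = Rainfall + Predator - 5  [with Rainfall=0, Predator=-2]  = -7

-7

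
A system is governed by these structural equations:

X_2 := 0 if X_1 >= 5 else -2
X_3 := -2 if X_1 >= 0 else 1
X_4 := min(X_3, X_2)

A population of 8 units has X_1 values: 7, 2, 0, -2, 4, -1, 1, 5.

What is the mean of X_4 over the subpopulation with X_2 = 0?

Observing X_2=0 restricts to units where X_2's equation naturally yields 0: X_1 ∈ {7, 5}. In that subpopulation X_4 = -2, -2, mean -2.

-2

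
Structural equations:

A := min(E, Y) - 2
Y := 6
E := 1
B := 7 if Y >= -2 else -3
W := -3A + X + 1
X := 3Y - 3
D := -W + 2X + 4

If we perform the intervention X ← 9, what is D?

The intervention breaks the incoming arrows to X: X := 3Y - 3 no longer applies, and X = 9.
A = min(E, Y) - 2  [with E=1, Y=6]  = -1
W = -3A + X + 1  [with A=-1, X=9]  = 13
D = -W + 2X + 4  [with W=13, X=9]  = 9

9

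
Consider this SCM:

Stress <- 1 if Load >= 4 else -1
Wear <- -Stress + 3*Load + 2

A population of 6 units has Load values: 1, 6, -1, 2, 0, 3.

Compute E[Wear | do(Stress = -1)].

8.5

do(Stress=-1) breaks Stress's dependence on Load. With Stress=-1 fixed, Wear across the units is 6, 21, 0, 9, 3, 12, mean 8.5.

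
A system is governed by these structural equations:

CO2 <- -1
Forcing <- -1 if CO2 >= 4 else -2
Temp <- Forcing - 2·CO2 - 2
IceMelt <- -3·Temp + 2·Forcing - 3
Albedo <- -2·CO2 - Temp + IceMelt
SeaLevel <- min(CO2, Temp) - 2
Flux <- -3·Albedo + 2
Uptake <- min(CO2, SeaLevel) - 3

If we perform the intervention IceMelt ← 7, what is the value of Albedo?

11

Intervening sets IceMelt = 7 and removes its equation (IceMelt <- -3·Temp + 2·Forcing - 3).
Forcing = -1 if CO2 >= 4 else -2  [with CO2=-1]  = -2
Temp = Forcing - 2·CO2 - 2  [with Forcing=-2, CO2=-1]  = -2
Albedo = -2·CO2 - Temp + IceMelt  [with CO2=-1, Temp=-2, IceMelt=7]  = 11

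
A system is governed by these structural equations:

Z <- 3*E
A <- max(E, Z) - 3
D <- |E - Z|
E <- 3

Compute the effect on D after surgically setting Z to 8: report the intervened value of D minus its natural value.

-1

The intervention breaks the incoming arrows to Z: Z <- 3*E no longer applies, and Z = 8.
D = |E - Z|  [with E=3, Z=8]  = 5
Without intervention: Z = 3*E  [with E=3]  = 9; D = |E - Z|  [with E=3, Z=9]  = 6.
Change = 5 − 6 = -1.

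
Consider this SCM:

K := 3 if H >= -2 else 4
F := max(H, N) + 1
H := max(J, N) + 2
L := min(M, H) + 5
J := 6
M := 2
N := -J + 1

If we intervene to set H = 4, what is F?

5

The intervention breaks the incoming arrows to H: H := max(J, N) + 2 no longer applies, and H = 4.
N = -J + 1  [with J=6]  = -5
F = max(H, N) + 1  [with H=4, N=-5]  = 5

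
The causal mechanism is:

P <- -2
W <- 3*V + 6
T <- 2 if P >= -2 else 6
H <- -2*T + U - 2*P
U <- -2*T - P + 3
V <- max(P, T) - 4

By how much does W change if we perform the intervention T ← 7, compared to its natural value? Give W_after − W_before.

15

Under do(T=7), the mechanism T <- 2 if P >= -2 else 6 is discarded; T is fixed at 7.
V = max(P, T) - 4  [with P=-2, T=7]  = 3
W = 3*V + 6  [with V=3]  = 15
Without intervention: T = 2 if P >= -2 else 6  [with P=-2]  = 2; V = max(P, T) - 4  [with P=-2, T=2]  = -2; W = 3*V + 6  [with V=-2]  = 0.
Change = 15 − 0 = 15.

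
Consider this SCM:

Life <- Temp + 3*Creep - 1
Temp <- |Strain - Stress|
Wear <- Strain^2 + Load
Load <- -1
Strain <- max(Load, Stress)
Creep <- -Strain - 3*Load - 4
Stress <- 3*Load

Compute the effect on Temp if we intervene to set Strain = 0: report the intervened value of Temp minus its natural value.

1

The intervention breaks the incoming arrows to Strain: Strain <- max(Load, Stress) no longer applies, and Strain = 0.
Stress = 3*Load  [with Load=-1]  = -3
Temp = |Strain - Stress|  [with Strain=0, Stress=-3]  = 3
Without intervention: Stress = 3*Load  [with Load=-1]  = -3; Strain = max(Load, Stress)  [with Load=-1, Stress=-3]  = -1; Temp = |Strain - Stress|  [with Strain=-1, Stress=-3]  = 2.
Change = 3 − 2 = 1.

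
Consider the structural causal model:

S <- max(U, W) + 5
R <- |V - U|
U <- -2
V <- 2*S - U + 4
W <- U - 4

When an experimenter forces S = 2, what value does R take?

12

do(S=2) replaces the equation S <- max(U, W) + 5 with the constant S = 2.
V = 2*S - U + 4  [with S=2, U=-2]  = 10
R = |V - U|  [with V=10, U=-2]  = 12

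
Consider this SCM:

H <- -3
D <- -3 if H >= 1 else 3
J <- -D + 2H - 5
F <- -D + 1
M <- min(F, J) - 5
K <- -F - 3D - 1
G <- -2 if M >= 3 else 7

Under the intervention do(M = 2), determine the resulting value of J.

-14

do(M=2) replaces the equation M <- min(F, J) - 5 with the constant M = 2.
J is not downstream of the intervention, so its value is determined by the original equations.
D = -3 if H >= 1 else 3  [with H=-3]  = 3
J = -D + 2H - 5  [with D=3, H=-3]  = -14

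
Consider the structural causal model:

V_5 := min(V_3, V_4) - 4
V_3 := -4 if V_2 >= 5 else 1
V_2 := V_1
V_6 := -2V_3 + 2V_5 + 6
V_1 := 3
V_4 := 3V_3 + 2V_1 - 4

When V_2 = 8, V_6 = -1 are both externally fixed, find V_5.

Setting V_2 = 8, V_6 = -1 by intervention discards those variables' equations.
V_3 = -4 if V_2 >= 5 else 1  [with V_2=8]  = -4
V_4 = 3V_3 + 2V_1 - 4  [with V_3=-4, V_1=3]  = -10
V_5 = min(V_3, V_4) - 4  [with V_3=-4, V_4=-10]  = -14

-14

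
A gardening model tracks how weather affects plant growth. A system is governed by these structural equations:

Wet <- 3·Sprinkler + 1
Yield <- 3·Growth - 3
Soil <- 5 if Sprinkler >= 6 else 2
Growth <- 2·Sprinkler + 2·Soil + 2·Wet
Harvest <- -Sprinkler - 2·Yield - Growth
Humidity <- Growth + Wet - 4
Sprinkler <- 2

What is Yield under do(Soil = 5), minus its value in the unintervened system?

Under do(Soil=5), the mechanism Soil <- 5 if Sprinkler >= 6 else 2 is discarded; Soil is fixed at 5.
Wet = 3·Sprinkler + 1  [with Sprinkler=2]  = 7
Growth = 2·Sprinkler + 2·Soil + 2·Wet  [with Sprinkler=2, Soil=5, Wet=7]  = 28
Yield = 3·Growth - 3  [with Growth=28]  = 81
Without intervention: Soil = 5 if Sprinkler >= 6 else 2  [with Sprinkler=2]  = 2; Wet = 3·Sprinkler + 1  [with Sprinkler=2]  = 7; Growth = 2·Sprinkler + 2·Soil + 2·Wet  [with Sprinkler=2, Soil=2, Wet=7]  = 22; Yield = 3·Growth - 3  [with Growth=22]  = 63.
Change = 81 − 63 = 18.

18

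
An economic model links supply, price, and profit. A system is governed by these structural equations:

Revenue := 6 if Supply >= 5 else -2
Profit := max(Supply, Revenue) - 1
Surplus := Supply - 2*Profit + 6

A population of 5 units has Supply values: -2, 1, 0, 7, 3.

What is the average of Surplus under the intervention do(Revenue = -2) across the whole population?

6.2

The intervention sets Revenue=-2 in all 5 units regardless of Supply. Recomputing Surplus per unit gives 10, 7, 8, 1, 5; average 6.2.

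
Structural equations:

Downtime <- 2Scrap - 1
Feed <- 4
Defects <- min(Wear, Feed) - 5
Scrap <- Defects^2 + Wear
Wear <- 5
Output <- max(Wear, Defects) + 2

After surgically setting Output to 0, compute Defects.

-1

do(Output=0) replaces the equation Output <- max(Wear, Defects) + 2 with the constant Output = 0.
Defects is not downstream of the intervention, so its value is determined by the original equations.
Defects = min(Wear, Feed) - 5  [with Wear=5, Feed=4]  = -1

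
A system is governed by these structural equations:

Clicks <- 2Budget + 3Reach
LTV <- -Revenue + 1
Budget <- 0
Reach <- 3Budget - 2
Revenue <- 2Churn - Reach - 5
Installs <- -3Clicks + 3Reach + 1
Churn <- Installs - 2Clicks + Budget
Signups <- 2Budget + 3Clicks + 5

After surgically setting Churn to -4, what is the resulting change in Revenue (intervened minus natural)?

-58

Intervening sets Churn = -4 and removes its equation (Churn <- Installs - 2Clicks + Budget).
Reach = 3Budget - 2  [with Budget=0]  = -2
Revenue = 2Churn - Reach - 5  [with Churn=-4, Reach=-2]  = -11
Without intervention: Reach = 3Budget - 2  [with Budget=0]  = -2; Clicks = 2Budget + 3Reach  [with Budget=0, Reach=-2]  = -6; Installs = -3Clicks + 3Reach + 1  [with Clicks=-6, Reach=-2]  = 13; Churn = Installs - 2Clicks + Budget  [with Installs=13, Clicks=-6, Budget=0]  = 25; Revenue = 2Churn - Reach - 5  [with Churn=25, Reach=-2]  = 47.
Change = -11 − 47 = -58.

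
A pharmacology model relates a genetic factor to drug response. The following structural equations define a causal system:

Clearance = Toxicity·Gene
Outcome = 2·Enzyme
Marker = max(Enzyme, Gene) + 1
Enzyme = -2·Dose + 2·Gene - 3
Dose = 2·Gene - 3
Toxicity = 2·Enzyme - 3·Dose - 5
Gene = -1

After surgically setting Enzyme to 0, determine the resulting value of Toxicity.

10

do(Enzyme=0) replaces the equation Enzyme = -2·Dose + 2·Gene - 3 with the constant Enzyme = 0.
Dose = 2·Gene - 3  [with Gene=-1]  = -5
Toxicity = 2·Enzyme - 3·Dose - 5  [with Enzyme=0, Dose=-5]  = 10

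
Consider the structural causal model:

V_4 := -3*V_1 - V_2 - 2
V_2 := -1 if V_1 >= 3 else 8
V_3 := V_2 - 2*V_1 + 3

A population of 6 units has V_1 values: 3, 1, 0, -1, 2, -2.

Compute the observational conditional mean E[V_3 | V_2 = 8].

11

Conditioning on V_2=8 selects the 5 unit(s) with V_1 ∈ {1, 0, -1, 2, -2}. Their V_3 values: 9, 11, 13, 7, 15. Mean = 11.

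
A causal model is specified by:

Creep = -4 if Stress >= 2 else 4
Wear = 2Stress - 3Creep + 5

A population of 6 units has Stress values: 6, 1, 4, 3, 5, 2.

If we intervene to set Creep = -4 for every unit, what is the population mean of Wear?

24

do(Creep=-4) breaks Creep's dependence on Stress. With Creep=-4 fixed, Wear across the units is 29, 19, 25, 23, 27, 21, mean 24.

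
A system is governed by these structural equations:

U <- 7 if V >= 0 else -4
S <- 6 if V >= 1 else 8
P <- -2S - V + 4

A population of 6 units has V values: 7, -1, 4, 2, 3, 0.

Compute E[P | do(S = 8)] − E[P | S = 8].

-3

The intervention sets S=8 in all 6 units regardless of V. Recomputing P per unit gives -19, -11, -16, -14, -15, -12; average -14.5.
E[P|S=8] averages over only the 2 units with S=8 (V = -1, 0): P = -11, -12, mean -11.5.
Difference = -14.5 − (-11.5) = -3.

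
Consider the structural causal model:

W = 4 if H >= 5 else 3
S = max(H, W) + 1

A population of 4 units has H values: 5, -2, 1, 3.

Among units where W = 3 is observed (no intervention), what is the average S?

Conditioning on W=3 selects the 3 unit(s) with H ∈ {-2, 1, 3}. Their S values: 4, 4, 4. Mean = 4.

4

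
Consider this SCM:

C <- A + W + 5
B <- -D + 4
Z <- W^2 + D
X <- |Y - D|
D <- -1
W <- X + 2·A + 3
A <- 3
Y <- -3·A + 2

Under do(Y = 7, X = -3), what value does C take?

14

Setting Y = 7, X = -3 by intervention discards those variables' equations.
W = X + 2·A + 3  [with X=-3, A=3]  = 6
C = A + W + 5  [with A=3, W=6]  = 14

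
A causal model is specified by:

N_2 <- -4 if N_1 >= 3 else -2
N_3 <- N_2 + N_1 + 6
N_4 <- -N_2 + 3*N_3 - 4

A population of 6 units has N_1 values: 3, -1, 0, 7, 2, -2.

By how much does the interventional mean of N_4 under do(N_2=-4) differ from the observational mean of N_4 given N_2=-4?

-10.5

do(N_2=-4) breaks N_2's dependence on N_1. With N_2=-4 fixed, N_4 across the units is 15, 3, 6, 27, 12, 0, mean 10.5.
Observing N_2=-4 restricts to units where N_2's equation naturally yields -4: N_1 ∈ {3, 7}. In that subpopulation N_4 = 15, 27, mean 21.
Difference = 10.5 − 21 = -10.5.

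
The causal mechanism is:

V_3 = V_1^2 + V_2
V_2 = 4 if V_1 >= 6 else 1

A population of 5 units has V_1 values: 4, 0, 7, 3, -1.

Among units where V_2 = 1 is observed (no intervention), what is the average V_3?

7.5

E[V_3|V_2=1] averages over only the 4 units with V_2=1 (V_1 = 4, 0, 3, -1): V_3 = 17, 1, 10, 2, mean 7.5.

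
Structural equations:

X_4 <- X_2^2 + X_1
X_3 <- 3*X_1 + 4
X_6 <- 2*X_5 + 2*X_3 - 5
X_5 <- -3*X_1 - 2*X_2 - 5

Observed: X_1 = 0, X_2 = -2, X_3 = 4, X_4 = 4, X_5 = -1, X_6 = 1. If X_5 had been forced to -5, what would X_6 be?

The intervention breaks the incoming arrows to X_5: X_5 <- -3*X_1 - 2*X_2 - 5 no longer applies, and X_5 = -5.
X_3 = 3*X_1 + 4  [with X_1=0]  = 4
X_6 = 2*X_5 + 2*X_3 - 5  [with X_5=-5, X_3=4]  = -7

-7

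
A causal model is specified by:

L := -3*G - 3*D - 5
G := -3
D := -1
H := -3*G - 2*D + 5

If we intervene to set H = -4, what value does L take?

7

The intervention breaks the incoming arrows to H: H := -3*G - 2*D + 5 no longer applies, and H = -4.
L is not downstream of the intervention, so its value is determined by the original equations.
L = -3*G - 3*D - 5  [with G=-3, D=-1]  = 7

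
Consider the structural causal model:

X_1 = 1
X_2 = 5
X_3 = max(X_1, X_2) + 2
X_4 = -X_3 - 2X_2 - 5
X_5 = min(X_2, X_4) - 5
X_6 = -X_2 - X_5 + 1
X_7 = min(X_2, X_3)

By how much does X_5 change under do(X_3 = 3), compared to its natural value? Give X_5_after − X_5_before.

4

do(X_3=3) replaces the equation X_3 = max(X_1, X_2) + 2 with the constant X_3 = 3.
X_4 = -X_3 - 2X_2 - 5  [with X_3=3, X_2=5]  = -18
X_5 = min(X_2, X_4) - 5  [with X_2=5, X_4=-18]  = -23
Without intervention: X_3 = max(X_1, X_2) + 2  [with X_1=1, X_2=5]  = 7; X_4 = -X_3 - 2X_2 - 5  [with X_3=7, X_2=5]  = -22; X_5 = min(X_2, X_4) - 5  [with X_2=5, X_4=-22]  = -27.
Change = -23 − (-27) = 4.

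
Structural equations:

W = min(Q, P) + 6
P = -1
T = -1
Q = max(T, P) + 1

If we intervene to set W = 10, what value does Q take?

0

Under do(W=10), the mechanism W = min(Q, P) + 6 is discarded; W is fixed at 10.
Since Q is not a descendant of the intervened variable, it is unaffected.
Q = max(T, P) + 1  [with T=-1, P=-1]  = 0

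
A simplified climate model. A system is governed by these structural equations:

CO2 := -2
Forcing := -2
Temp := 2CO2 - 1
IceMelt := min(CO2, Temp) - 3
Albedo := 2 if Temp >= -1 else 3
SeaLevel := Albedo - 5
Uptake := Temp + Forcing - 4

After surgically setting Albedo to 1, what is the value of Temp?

do(Albedo=1) replaces the equation Albedo := 2 if Temp >= -1 else 3 with the constant Albedo = 1.
Temp is not downstream of the intervention, so its value is determined by the original equations.
Temp = 2CO2 - 1  [with CO2=-2]  = -5

-5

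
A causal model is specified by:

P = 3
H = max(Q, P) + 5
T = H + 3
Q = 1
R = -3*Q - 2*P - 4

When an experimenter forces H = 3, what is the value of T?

do(H=3) replaces the equation H = max(Q, P) + 5 with the constant H = 3.
T = H + 3  [with H=3]  = 6

6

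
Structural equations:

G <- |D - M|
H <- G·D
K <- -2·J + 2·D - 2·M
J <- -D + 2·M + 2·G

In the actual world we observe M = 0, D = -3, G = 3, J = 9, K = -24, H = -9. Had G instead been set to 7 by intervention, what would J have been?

17

The intervention breaks the incoming arrows to G: G <- |D - M| no longer applies, and G = 7.
J = -D + 2·M + 2·G  [with D=-3, M=0, G=7]  = 17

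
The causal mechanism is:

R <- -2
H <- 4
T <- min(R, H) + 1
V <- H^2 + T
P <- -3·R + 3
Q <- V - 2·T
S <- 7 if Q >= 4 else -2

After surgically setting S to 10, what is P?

The intervention breaks the incoming arrows to S: S <- 7 if Q >= 4 else -2 no longer applies, and S = 10.
P is not downstream of the intervention, so its value is determined by the original equations.
P = -3·R + 3  [with R=-2]  = 9

9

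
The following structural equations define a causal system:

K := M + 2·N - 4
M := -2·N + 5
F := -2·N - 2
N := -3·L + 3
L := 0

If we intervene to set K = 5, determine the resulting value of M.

Under do(K=5), the mechanism K := M + 2·N - 4 is discarded; K is fixed at 5.
Since M is not a descendant of the intervened variable, it is unaffected.
N = -3·L + 3  [with L=0]  = 3
M = -2·N + 5  [with N=3]  = -1

-1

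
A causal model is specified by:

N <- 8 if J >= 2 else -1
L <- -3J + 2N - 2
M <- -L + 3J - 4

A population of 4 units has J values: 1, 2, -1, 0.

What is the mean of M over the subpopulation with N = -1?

0

Conditioning on N=-1 selects the 3 unit(s) with J ∈ {1, -1, 0}. Their M values: 6, -6, 0. Mean = 0.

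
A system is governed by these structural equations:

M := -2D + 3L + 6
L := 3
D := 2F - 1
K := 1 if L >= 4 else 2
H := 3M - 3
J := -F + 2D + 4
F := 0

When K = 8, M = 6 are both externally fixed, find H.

Under do(K = 8, M = 6), each intervened variable's structural equation is replaced by its fixed value.
H = 3M - 3  [with M=6]  = 15

15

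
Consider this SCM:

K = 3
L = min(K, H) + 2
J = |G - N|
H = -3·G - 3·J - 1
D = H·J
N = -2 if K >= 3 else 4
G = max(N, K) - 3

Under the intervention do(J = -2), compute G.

Under do(J=-2), the mechanism J = |G - N| is discarded; J is fixed at -2.
Since G is not a descendant of the intervened variable, it is unaffected.
N = -2 if K >= 3 else 4  [with K=3]  = -2
G = max(N, K) - 3  [with N=-2, K=3]  = 0

0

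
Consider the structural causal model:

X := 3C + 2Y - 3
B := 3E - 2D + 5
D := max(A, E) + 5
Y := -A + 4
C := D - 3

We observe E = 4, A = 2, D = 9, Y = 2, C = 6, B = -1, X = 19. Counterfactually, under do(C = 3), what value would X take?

Under do(C=3), the mechanism C := D - 3 is discarded; C is fixed at 3.
Y = -A + 4  [with A=2]  = 2
X = 3C + 2Y - 3  [with C=3, Y=2]  = 10

10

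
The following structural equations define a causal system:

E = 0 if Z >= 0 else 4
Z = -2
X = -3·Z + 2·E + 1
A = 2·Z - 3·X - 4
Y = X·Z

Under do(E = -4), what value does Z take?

-2

Under do(E=-4), the mechanism E = 0 if Z >= 0 else 4 is discarded; E is fixed at -4.
Z is not downstream of the intervention, so its value is determined by the original equations.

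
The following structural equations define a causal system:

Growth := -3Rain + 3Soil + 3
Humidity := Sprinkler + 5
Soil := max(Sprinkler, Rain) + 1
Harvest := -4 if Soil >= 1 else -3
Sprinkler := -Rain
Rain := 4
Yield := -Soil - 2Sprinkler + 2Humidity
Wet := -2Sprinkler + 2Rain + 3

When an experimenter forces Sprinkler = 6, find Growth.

12

do(Sprinkler=6) replaces the equation Sprinkler := -Rain with the constant Sprinkler = 6.
Soil = max(Sprinkler, Rain) + 1  [with Sprinkler=6, Rain=4]  = 7
Growth = -3Rain + 3Soil + 3  [with Rain=4, Soil=7]  = 12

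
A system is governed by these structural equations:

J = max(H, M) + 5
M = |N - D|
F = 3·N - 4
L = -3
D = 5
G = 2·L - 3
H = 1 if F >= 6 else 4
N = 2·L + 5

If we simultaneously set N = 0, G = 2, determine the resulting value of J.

10

Under do(N = 0, G = 2), each intervened variable's structural equation is replaced by its fixed value.
M = |N - D|  [with N=0, D=5]  = 5
F = 3·N - 4  [with N=0]  = -4
H = 1 if F >= 6 else 4  [with F=-4]  = 4
J = max(H, M) + 5  [with H=4, M=5]  = 10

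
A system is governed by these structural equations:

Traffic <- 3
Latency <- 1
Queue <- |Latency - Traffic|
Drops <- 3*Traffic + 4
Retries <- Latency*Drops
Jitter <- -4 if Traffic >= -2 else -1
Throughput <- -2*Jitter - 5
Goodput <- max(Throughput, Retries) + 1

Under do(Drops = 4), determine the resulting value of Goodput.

do(Drops=4) replaces the equation Drops <- 3*Traffic + 4 with the constant Drops = 4.
Retries = Latency*Drops  [with Latency=1, Drops=4]  = 4
Jitter = -4 if Traffic >= -2 else -1  [with Traffic=3]  = -4
Throughput = -2*Jitter - 5  [with Jitter=-4]  = 3
Goodput = max(Throughput, Retries) + 1  [with Throughput=3, Retries=4]  = 5

5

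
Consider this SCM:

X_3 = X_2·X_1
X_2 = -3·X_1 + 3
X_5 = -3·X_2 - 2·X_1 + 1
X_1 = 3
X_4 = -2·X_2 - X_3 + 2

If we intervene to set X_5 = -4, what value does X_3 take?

-18

do(X_5=-4) replaces the equation X_5 = -3·X_2 - 2·X_1 + 1 with the constant X_5 = -4.
X_3 is not downstream of the intervention, so its value is determined by the original equations.
X_2 = -3·X_1 + 3  [with X_1=3]  = -6
X_3 = X_2·X_1  [with X_2=-6, X_1=3]  = -18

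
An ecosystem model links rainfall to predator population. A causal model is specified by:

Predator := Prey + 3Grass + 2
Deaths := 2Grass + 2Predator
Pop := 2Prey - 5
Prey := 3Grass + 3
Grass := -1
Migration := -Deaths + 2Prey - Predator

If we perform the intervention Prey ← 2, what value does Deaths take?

0

Under do(Prey=2), the mechanism Prey := 3Grass + 3 is discarded; Prey is fixed at 2.
Predator = Prey + 3Grass + 2  [with Prey=2, Grass=-1]  = 1
Deaths = 2Grass + 2Predator  [with Grass=-1, Predator=1]  = 0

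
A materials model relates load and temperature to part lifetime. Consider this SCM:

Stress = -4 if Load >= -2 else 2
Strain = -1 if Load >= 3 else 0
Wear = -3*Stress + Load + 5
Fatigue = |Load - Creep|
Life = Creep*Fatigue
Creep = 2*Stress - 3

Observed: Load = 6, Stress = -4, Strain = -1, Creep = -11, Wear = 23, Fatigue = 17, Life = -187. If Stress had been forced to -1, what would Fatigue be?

Under do(Stress=-1), the mechanism Stress = -4 if Load >= -2 else 2 is discarded; Stress is fixed at -1.
Creep = 2*Stress - 3  [with Stress=-1]  = -5
Fatigue = |Load - Creep|  [with Load=6, Creep=-5]  = 11

11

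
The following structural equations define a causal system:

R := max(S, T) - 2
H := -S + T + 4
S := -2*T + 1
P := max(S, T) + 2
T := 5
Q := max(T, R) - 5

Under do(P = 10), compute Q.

0

do(P=10) replaces the equation P := max(S, T) + 2 with the constant P = 10.
Q is not downstream of the intervention, so its value is determined by the original equations.
S = -2*T + 1  [with T=5]  = -9
R = max(S, T) - 2  [with S=-9, T=5]  = 3
Q = max(T, R) - 5  [with T=5, R=3]  = 0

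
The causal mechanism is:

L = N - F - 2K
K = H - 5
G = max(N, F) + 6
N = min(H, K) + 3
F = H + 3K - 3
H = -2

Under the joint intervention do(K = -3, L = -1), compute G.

Setting K = -3, L = -1 by intervention discards those variables' equations.
F = H + 3K - 3  [with H=-2, K=-3]  = -14
N = min(H, K) + 3  [with H=-2, K=-3]  = 0
G = max(N, F) + 6  [with N=0, F=-14]  = 6

6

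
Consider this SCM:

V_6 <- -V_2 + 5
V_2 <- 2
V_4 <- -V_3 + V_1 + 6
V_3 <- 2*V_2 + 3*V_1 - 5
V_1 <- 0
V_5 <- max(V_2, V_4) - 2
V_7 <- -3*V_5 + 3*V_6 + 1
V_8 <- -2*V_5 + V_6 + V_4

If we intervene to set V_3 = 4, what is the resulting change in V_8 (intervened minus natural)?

5

The intervention breaks the incoming arrows to V_3: V_3 <- 2*V_2 + 3*V_1 - 5 no longer applies, and V_3 = 4.
V_4 = -V_3 + V_1 + 6  [with V_3=4, V_1=0]  = 2
V_5 = max(V_2, V_4) - 2  [with V_2=2, V_4=2]  = 0
V_6 = -V_2 + 5  [with V_2=2]  = 3
V_8 = -2*V_5 + V_6 + V_4  [with V_5=0, V_6=3, V_4=2]  = 5
Without intervention: V_3 = 2*V_2 + 3*V_1 - 5  [with V_2=2, V_1=0]  = -1; V_4 = -V_3 + V_1 + 6  [with V_3=-1, V_1=0]  = 7; V_5 = max(V_2, V_4) - 2  [with V_2=2, V_4=7]  = 5; V_6 = -V_2 + 5  [with V_2=2]  = 3; V_8 = -2*V_5 + V_6 + V_4  [with V_5=5, V_6=3, V_4=7]  = 0.
Change = 5 − 0 = 5.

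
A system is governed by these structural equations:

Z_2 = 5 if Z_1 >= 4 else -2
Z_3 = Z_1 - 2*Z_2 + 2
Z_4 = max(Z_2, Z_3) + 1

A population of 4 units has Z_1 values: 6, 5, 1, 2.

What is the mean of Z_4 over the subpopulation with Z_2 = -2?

E[Z_4|Z_2=-2] averages over only the 2 units with Z_2=-2 (Z_1 = 1, 2): Z_4 = 8, 9, mean 8.5.

8.5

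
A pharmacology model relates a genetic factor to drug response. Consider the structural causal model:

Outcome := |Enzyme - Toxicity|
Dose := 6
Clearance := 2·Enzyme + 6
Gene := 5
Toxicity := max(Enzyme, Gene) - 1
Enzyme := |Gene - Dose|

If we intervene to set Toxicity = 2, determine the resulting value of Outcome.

Under do(Toxicity=2), the mechanism Toxicity := max(Enzyme, Gene) - 1 is discarded; Toxicity is fixed at 2.
Enzyme = |Gene - Dose|  [with Gene=5, Dose=6]  = 1
Outcome = |Enzyme - Toxicity|  [with Enzyme=1, Toxicity=2]  = 1

1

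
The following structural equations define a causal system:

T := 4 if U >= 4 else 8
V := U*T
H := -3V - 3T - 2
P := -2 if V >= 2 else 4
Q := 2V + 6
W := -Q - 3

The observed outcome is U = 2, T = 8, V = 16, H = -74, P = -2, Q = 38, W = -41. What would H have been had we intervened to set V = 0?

The intervention breaks the incoming arrows to V: V := U*T no longer applies, and V = 0.
T = 4 if U >= 4 else 8  [with U=2]  = 8
H = -3V - 3T - 2  [with V=0, T=8]  = -26

-26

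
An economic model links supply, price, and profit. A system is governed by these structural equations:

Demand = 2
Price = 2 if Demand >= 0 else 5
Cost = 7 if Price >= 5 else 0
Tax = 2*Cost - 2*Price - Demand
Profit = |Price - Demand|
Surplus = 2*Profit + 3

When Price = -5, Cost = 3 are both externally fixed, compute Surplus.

17

Under do(Price = -5, Cost = 3), each intervened variable's structural equation is replaced by its fixed value.
Profit = |Price - Demand|  [with Price=-5, Demand=2]  = 7
Surplus = 2*Profit + 3  [with Profit=7]  = 17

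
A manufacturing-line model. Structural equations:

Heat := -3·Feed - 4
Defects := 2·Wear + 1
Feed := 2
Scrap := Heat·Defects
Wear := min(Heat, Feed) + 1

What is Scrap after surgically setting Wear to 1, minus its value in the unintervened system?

-200

do(Wear=1) replaces the equation Wear := min(Heat, Feed) + 1 with the constant Wear = 1.
Heat = -3·Feed - 4  [with Feed=2]  = -10
Defects = 2·Wear + 1  [with Wear=1]  = 3
Scrap = Heat·Defects  [with Heat=-10, Defects=3]  = -30
Without intervention: Heat = -3·Feed - 4  [with Feed=2]  = -10; Wear = min(Heat, Feed) + 1  [with Heat=-10, Feed=2]  = -9; Defects = 2·Wear + 1  [with Wear=-9]  = -17; Scrap = Heat·Defects  [with Heat=-10, Defects=-17]  = 170.
Change = -30 − 170 = -200.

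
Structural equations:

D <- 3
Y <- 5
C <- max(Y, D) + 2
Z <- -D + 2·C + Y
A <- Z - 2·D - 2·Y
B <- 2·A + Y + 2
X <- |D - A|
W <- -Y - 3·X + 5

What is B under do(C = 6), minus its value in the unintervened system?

-4

The intervention breaks the incoming arrows to C: C <- max(Y, D) + 2 no longer applies, and C = 6.
Z = -D + 2·C + Y  [with D=3, C=6, Y=5]  = 14
A = Z - 2·D - 2·Y  [with Z=14, D=3, Y=5]  = -2
B = 2·A + Y + 2  [with A=-2, Y=5]  = 3
Without intervention: C = max(Y, D) + 2  [with Y=5, D=3]  = 7; Z = -D + 2·C + Y  [with D=3, C=7, Y=5]  = 16; A = Z - 2·D - 2·Y  [with Z=16, D=3, Y=5]  = 0; B = 2·A + Y + 2  [with A=0, Y=5]  = 7.
Change = 3 − 7 = -4.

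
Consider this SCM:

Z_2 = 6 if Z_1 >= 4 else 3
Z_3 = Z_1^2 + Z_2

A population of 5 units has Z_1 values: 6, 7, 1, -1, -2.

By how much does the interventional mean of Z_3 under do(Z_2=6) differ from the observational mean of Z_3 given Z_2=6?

-24.3

Under do(Z_2=6), Z_2's equation is replaced by Z_2=6 for every unit. Per-unit Z_3: 42, 55, 7, 7, 10. Mean = 24.2.
Observing Z_2=6 restricts to units where Z_2's equation naturally yields 6: Z_1 ∈ {6, 7}. In that subpopulation Z_3 = 42, 55, mean 48.5.
Difference = 24.2 − 48.5 = -24.3.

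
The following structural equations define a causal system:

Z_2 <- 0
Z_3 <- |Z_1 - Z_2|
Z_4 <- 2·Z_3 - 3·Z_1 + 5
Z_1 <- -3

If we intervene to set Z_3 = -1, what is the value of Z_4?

The intervention breaks the incoming arrows to Z_3: Z_3 <- |Z_1 - Z_2| no longer applies, and Z_3 = -1.
Z_4 = 2·Z_3 - 3·Z_1 + 5  [with Z_3=-1, Z_1=-3]  = 12

12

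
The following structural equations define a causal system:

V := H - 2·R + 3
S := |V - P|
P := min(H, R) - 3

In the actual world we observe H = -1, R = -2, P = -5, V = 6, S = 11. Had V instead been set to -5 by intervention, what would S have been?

Intervening sets V = -5 and removes its equation (V := H - 2·R + 3).
P = min(H, R) - 3  [with H=-1, R=-2]  = -5
S = |V - P|  [with V=-5, P=-5]  = 0

0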